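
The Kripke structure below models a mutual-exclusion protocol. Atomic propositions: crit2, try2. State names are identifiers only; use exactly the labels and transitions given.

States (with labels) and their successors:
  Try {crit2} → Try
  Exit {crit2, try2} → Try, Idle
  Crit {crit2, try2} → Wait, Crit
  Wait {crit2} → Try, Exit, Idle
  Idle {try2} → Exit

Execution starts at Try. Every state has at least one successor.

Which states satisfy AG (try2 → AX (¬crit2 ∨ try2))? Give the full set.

States satisfying try2 → AX (¬crit2 ∨ try2): {Try, Wait, Idle}.
States satisfying AG (try2 → AX (¬crit2 ∨ try2)): {Try}.

{Try}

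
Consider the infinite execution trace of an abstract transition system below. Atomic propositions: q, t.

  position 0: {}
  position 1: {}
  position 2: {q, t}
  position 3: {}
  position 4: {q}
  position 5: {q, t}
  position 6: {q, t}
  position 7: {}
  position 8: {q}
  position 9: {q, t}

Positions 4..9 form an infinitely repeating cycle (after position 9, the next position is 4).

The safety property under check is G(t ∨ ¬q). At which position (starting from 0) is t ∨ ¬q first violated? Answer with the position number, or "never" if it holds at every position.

Check t ∨ ¬q at each position in order: 0 ✓, 1 ✓, 2 ✓, 3 ✓.
At position 4 the labels are {q}, so t ∨ ¬q is false there. This is the first violation.

4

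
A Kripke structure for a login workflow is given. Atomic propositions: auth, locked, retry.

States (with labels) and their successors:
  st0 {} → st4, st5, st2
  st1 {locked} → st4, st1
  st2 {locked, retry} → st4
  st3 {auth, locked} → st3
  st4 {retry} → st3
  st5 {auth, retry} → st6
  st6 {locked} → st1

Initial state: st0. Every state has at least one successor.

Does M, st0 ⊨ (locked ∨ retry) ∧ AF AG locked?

No

States satisfying locked ∨ retry: {st1, st2, st3, st4, st5, st6}.
States satisfying AG locked: {st3}.
States satisfying AF AG locked: {st2, st3, st4}.
States satisfying (locked ∨ retry) ∧ AF AG locked: {st2, st3, st4}.
st0 ∉ Sat((locked ∨ retry) ∧ AF AG locked).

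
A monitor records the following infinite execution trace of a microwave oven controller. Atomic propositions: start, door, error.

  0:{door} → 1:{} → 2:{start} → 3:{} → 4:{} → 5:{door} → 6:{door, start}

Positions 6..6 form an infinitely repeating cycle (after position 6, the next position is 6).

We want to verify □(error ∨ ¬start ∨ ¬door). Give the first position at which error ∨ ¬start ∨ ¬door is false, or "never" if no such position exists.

6

Check error ∨ ¬start ∨ ¬door at each position in order: 0 ✓, 1 ✓, 2 ✓, 3 ✓, 4 ✓, 5 ✓.
At position 6 the labels are {door, start}, so error ∨ ¬start ∨ ¬door is false there. This is the first violation.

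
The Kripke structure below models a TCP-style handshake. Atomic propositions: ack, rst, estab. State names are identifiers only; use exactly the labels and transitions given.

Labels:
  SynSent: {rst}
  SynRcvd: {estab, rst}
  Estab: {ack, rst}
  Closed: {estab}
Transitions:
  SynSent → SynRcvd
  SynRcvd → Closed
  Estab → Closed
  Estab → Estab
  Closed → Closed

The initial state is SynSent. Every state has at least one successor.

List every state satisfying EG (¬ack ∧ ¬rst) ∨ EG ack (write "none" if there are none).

{Estab, Closed}

States satisfying ¬ack ∧ ¬rst: {Closed}.
States satisfying EG (¬ack ∧ ¬rst): {Closed}.
States satisfying ack: {Estab}.
States satisfying EG ack: {Estab}.
States satisfying EG (¬ack ∧ ¬rst) ∨ EG ack: {Estab, Closed}.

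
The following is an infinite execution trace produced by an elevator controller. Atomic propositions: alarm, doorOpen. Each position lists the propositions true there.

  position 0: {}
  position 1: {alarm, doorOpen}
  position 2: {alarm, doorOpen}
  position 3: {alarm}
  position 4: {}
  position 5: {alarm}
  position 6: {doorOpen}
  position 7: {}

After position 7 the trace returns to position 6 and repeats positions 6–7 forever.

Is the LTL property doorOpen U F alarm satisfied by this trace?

Yes

Walking from position 0: F alarm first holds at position 0, and doorOpen holds at every earlier position along the way, so doorOpen U F alarm holds.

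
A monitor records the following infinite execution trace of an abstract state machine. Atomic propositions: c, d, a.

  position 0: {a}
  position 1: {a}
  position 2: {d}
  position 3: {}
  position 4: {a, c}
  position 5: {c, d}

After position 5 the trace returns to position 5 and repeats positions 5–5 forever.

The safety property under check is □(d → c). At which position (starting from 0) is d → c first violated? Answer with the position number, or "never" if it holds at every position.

Check d → c at each position in order: 0 ✓, 1 ✓.
At position 2 the labels are {d}, so d → c is false there. This is the first violation.

2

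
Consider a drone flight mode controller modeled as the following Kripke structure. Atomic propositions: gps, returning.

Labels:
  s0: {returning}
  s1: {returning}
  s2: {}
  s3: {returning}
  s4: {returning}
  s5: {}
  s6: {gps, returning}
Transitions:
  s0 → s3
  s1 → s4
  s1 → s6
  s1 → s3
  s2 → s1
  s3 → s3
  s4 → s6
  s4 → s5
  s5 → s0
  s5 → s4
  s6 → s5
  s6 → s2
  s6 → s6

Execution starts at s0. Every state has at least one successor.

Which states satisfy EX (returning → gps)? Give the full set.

States satisfying returning → gps: {s2, s5, s6}.
States satisfying EX (returning → gps): {s1, s4, s6}.

{s1, s4, s6}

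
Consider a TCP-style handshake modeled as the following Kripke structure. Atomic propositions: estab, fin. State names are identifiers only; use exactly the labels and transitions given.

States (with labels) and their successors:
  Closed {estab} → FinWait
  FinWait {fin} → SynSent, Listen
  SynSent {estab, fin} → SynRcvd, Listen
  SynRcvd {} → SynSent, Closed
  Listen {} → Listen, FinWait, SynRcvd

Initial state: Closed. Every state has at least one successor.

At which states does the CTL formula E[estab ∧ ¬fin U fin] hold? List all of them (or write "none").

{Closed, FinWait, SynSent}

States satisfying estab ∧ ¬fin: {Closed}.
States satisfying fin: {FinWait, SynSent}.
States satisfying E[estab ∧ ¬fin U fin]: {Closed, FinWait, SynSent}.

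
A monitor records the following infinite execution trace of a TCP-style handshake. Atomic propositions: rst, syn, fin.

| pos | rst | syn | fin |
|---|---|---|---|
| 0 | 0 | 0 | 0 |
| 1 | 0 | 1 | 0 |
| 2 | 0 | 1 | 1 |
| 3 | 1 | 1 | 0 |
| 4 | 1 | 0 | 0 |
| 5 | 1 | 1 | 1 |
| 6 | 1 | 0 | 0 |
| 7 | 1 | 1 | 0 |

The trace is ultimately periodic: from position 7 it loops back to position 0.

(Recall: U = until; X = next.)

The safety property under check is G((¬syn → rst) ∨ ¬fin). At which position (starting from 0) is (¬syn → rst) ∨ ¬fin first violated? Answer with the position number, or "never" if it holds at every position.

(¬syn → rst) ∨ ¬fin holds at every position 0..7, and those are all the positions the trace ever visits, so the invariant G((¬syn → rst) ∨ ¬fin) is never violated.

never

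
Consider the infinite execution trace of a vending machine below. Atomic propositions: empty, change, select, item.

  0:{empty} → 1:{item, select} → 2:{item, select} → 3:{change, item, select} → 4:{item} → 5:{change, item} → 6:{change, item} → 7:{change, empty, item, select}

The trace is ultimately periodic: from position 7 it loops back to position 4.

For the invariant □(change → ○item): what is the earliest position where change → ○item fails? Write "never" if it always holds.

never

change → ○item holds at every position 0..7, and those are all the positions the trace ever visits, so the invariant □(change → ○item) is never violated.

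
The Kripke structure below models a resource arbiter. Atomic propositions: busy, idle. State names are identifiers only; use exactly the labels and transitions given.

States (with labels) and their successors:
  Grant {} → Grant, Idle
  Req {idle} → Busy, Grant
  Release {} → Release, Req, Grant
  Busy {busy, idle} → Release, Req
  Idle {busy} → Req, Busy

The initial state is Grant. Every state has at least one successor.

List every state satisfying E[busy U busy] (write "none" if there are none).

{Busy, Idle}

States satisfying busy: {Busy, Idle}.
States satisfying E[busy U busy]: {Busy, Idle}.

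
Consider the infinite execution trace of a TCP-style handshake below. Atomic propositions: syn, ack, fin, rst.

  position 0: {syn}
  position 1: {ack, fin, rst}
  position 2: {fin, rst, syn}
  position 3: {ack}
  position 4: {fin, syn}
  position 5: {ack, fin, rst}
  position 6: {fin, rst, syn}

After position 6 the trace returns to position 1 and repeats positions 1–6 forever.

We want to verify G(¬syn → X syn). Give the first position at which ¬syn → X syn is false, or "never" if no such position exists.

¬syn → X syn holds at every position 0..6, and those are all the positions the trace ever visits, so the invariant G(¬syn → X syn) is never violated.

never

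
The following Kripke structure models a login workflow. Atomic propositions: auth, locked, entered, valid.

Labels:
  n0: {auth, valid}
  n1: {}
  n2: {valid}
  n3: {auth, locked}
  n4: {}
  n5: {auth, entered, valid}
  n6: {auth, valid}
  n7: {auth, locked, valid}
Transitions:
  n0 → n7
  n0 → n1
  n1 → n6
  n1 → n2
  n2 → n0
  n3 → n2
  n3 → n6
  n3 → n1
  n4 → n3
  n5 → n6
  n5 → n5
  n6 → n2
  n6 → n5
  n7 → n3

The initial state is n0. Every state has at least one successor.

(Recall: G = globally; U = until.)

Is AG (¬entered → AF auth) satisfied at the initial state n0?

Holds

States satisfying ¬entered → AF auth: {n0, n1, n2, n3, n4, n5, n6, n7}.
States satisfying AG (¬entered → AF auth): {n0, n1, n2, n3, n4, n5, n6, n7}.
Every state reachable from n0 satisfies ¬entered → AF auth.
n0 ∈ Sat(AG (¬entered → AF auth)).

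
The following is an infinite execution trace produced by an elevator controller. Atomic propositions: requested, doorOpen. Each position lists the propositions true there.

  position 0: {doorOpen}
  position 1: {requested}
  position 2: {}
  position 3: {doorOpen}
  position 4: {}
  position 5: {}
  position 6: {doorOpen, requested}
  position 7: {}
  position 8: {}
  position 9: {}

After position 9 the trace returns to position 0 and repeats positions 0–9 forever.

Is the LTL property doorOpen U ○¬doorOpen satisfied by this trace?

Satisfied

Walking from position 0: ○¬doorOpen first holds at position 0, and doorOpen holds at every earlier position along the way, so doorOpen U ○¬doorOpen holds.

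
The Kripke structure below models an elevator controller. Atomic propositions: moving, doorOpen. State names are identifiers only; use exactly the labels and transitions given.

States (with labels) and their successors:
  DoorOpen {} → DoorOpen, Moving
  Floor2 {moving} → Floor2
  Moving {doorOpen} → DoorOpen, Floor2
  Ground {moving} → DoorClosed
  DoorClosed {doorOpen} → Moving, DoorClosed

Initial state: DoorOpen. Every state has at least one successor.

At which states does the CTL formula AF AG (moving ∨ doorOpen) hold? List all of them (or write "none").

{Floor2}

States satisfying AG (moving ∨ doorOpen): {Floor2}.
States satisfying AF AG (moving ∨ doorOpen): {Floor2}.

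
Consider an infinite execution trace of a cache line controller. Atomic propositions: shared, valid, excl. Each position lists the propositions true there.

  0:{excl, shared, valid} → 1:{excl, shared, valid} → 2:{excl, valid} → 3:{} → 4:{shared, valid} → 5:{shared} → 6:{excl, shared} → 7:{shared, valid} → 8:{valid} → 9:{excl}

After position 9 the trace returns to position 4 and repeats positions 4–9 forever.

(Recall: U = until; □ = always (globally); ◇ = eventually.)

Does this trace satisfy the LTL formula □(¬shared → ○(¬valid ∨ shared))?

¬shared → ○(¬valid ∨ shared) holds at every position 0..9, and those are all positions ever visited, so □(¬shared → ○(¬valid ∨ shared)) holds.
Positions where ¬shared holds: 2, 3, 8, 9.
Check ○(¬valid ∨ shared) at each: 2→ok, 3→ok, 8→ok, 9→ok.

Holds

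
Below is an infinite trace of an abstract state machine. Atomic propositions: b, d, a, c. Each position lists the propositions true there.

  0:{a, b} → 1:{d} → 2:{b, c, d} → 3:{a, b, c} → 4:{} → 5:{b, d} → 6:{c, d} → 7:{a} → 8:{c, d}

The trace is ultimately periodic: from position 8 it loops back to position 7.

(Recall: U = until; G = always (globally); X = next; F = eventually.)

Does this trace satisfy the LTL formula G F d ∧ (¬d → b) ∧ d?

F d holds at every position 0..8, and those are all positions ever visited, so G F d holds.
At position 0: G F d is true; (¬d → b) ∧ d is false; so G F d ∧ (¬d → b) ∧ d is false.

No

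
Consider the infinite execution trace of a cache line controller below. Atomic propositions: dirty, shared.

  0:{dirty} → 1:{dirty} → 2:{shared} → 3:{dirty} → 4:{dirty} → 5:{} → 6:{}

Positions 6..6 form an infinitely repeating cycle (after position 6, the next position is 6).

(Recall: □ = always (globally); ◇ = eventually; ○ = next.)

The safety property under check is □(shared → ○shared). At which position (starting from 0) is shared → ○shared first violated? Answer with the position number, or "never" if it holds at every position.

Check shared → ○shared at each position in order: 0 ✓, 1 ✓.
At position 2 the labels are {shared} and the next position 3 has {dirty}, so shared → ○shared is false there. This is the first violation.

2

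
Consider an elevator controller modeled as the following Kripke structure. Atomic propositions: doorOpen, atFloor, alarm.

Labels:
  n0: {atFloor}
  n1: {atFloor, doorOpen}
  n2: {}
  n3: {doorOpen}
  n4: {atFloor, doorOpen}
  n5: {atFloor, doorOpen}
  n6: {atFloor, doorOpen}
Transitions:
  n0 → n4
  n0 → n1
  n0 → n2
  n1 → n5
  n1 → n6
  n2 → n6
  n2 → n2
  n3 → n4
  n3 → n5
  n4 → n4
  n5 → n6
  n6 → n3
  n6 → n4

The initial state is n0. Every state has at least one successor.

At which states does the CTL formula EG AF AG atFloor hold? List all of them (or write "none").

{n4}

States satisfying AF AG atFloor: {n4}.
States satisfying EG AF AG atFloor: {n4}.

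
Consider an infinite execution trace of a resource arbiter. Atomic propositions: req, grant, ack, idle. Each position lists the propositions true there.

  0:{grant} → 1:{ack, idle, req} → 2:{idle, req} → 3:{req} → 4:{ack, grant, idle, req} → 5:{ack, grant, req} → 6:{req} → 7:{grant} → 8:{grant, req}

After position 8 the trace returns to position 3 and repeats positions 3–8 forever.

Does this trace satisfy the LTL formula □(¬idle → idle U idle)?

Does not hold

¬idle → idle U idle must hold at every position from 0 onward. It fails at position 0, so □(¬idle → idle U idle) is false.
Positions where ¬idle holds: 0, 3, 5, 6, 7, 8.
Check idle U idle at each: 0→fails, 3→fails, 5→fails, 6→fails, 7→fails, 8→fails.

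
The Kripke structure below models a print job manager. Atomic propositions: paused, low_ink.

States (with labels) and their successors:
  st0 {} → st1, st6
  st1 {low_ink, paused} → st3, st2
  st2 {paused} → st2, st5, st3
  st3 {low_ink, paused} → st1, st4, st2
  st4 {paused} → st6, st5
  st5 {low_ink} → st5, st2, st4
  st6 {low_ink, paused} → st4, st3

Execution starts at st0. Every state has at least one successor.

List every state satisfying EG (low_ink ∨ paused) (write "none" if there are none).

States satisfying low_ink ∨ paused: {st1, st2, st3, st4, st5, st6}.
States satisfying EG (low_ink ∨ paused): {st1, st2, st3, st4, st5, st6}.

{st1, st2, st3, st4, st5, st6}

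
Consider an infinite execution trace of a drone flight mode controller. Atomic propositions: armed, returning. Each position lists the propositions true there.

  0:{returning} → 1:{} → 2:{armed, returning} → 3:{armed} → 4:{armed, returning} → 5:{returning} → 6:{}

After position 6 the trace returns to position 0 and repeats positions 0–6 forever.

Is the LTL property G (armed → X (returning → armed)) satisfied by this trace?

No

armed → X (returning → armed) must hold at every position from 0 onward. It fails at position 4, so G (armed → X (returning → armed)) is false.
Positions where armed holds: 2, 3, 4.
Check X (returning → armed) at each: 2→ok, 3→ok, 4→fails.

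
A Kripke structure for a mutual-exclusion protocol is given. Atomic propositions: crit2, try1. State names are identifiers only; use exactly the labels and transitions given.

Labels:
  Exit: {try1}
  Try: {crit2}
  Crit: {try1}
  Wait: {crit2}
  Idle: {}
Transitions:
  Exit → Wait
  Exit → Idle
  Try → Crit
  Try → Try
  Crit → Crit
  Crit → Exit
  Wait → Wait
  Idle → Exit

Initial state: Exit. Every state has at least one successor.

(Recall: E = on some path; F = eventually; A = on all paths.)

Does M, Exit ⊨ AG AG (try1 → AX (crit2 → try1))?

States satisfying AG (try1 → AX (crit2 → try1)): {Wait}.
States satisfying AG AG (try1 → AX (crit2 → try1)): {Wait}.
Exit is reachable from Exit and violates AG (try1 → AX (crit2 → try1)), so AG fails at Exit.
Exit ∉ Sat(AG AG (try1 → AX (crit2 → try1))).

Does not hold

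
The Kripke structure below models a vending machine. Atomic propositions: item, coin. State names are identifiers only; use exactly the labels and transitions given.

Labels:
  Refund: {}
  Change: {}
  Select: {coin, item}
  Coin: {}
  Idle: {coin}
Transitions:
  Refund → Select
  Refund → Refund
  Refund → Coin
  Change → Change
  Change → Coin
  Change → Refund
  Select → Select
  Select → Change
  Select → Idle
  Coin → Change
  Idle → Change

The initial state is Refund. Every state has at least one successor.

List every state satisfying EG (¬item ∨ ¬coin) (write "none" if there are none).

States satisfying ¬item ∨ ¬coin: {Refund, Change, Coin, Idle}.
States satisfying EG (¬item ∨ ¬coin): {Refund, Change, Coin, Idle}.

{Refund, Change, Coin, Idle}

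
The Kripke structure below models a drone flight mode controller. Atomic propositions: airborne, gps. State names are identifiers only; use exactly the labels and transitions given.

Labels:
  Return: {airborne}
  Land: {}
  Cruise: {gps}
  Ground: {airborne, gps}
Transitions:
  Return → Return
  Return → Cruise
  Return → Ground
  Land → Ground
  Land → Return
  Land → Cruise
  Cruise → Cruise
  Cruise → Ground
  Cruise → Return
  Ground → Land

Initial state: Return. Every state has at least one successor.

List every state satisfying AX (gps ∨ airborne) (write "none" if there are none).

{Return, Land, Cruise}

States satisfying gps ∨ airborne: {Return, Cruise, Ground}.
States satisfying AX (gps ∨ airborne): {Return, Land, Cruise}.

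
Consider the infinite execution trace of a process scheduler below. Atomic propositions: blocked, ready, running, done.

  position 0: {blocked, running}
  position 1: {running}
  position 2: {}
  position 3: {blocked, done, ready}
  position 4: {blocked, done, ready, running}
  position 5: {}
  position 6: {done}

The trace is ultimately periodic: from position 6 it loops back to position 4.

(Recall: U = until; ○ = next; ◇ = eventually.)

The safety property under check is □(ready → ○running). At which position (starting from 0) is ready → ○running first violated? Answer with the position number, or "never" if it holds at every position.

Check ready → ○running at each position in order: 0 ✓, 1 ✓, 2 ✓, 3 ✓.
At position 4 the labels are {blocked, done, ready, running} and the next position 5 has {}, so ready → ○running is false there. This is the first violation.

4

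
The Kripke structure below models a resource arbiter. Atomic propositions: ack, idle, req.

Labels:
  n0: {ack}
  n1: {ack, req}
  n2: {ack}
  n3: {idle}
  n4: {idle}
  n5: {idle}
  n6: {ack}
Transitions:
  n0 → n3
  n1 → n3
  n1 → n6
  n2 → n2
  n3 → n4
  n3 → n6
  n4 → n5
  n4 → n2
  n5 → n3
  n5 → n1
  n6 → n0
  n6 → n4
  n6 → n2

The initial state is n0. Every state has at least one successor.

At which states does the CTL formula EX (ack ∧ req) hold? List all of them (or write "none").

States satisfying ack ∧ req: {n1}.
States satisfying EX (ack ∧ req): {n5}.

{n5}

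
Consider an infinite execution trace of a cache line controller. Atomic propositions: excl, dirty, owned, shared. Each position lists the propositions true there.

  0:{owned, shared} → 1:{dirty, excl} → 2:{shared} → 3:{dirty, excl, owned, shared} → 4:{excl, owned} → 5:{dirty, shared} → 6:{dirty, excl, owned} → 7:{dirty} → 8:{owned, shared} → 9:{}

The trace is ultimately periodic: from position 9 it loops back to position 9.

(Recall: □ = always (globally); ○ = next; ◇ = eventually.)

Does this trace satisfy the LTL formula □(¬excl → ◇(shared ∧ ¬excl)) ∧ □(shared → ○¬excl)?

¬excl → ◇(shared ∧ ¬excl) must hold at every position from 0 onward. It fails at position 9, so □(¬excl → ◇(shared ∧ ¬excl)) is false.
Positions where ¬excl holds: 0, 2, 5, 7, 8, 9.
Check ◇(shared ∧ ¬excl) at each: 0→ok, 2→ok, 5→ok, 7→ok, 8→ok, 9→fails.
shared → ○¬excl must hold at every position from 0 onward. It fails at position 0, so □(shared → ○¬excl) is false.
Positions where shared holds: 0, 2, 3, 5, 8.
Check ○¬excl at each: 0→fails, 2→fails, 3→fails, 5→fails, 8→ok.
At position 0: □(¬excl → ◇(shared ∧ ¬excl)) is false; □(shared → ○¬excl) is false; so □(¬excl → ◇(shared ∧ ¬excl)) ∧ □(shared → ○¬excl) is false.

Does not hold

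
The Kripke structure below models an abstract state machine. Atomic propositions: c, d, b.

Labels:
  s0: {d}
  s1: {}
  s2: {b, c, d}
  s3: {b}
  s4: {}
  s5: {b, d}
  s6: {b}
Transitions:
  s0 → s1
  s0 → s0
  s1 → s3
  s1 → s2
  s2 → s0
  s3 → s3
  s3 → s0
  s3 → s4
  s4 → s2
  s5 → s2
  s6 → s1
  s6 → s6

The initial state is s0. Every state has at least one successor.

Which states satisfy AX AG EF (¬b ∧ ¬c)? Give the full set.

{s0, s1, s2, s3, s4, s5, s6}

States satisfying AG EF (¬b ∧ ¬c): {s0, s1, s2, s3, s4, s5, s6}.
States satisfying AX AG EF (¬b ∧ ¬c): {s0, s1, s2, s3, s4, s5, s6}.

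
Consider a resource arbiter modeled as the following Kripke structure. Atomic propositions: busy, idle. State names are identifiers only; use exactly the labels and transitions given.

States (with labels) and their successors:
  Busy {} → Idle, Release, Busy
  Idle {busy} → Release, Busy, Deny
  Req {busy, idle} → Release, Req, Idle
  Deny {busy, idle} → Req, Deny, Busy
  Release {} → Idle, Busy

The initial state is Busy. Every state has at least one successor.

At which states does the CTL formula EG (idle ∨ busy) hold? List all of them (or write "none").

{Idle, Req, Deny}

States satisfying idle ∨ busy: {Idle, Req, Deny}.
States satisfying EG (idle ∨ busy): {Idle, Req, Deny}.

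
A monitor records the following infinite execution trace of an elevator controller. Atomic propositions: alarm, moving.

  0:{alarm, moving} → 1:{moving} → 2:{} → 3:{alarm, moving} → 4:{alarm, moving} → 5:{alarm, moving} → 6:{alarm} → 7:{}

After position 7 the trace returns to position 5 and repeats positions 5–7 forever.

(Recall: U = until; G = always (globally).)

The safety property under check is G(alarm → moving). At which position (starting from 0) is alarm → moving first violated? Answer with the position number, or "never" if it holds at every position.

6

Check alarm → moving at each position in order: 0 ✓, 1 ✓, 2 ✓, 3 ✓, 4 ✓, 5 ✓.
At position 6 the labels are {alarm}, so alarm → moving is false there. This is the first violation.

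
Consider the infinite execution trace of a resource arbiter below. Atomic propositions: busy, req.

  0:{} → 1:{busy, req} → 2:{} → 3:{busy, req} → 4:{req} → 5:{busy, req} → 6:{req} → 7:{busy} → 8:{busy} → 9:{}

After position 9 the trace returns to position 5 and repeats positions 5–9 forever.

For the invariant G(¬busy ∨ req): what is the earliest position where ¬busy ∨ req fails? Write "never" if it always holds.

Check ¬busy ∨ req at each position in order: 0 ✓, 1 ✓, 2 ✓, 3 ✓, 4 ✓, 5 ✓, 6 ✓.
At position 7 the labels are {busy}, so ¬busy ∨ req is false there. This is the first violation.

7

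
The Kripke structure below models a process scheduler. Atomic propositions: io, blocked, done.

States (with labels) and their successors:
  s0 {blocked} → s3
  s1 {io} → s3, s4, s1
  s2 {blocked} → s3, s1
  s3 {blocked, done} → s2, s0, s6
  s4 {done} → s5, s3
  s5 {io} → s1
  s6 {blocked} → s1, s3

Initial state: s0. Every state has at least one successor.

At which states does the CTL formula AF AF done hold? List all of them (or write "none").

{s0, s3, s4}

States satisfying AF done: {s0, s3, s4}.
States satisfying AF AF done: {s0, s3, s4}.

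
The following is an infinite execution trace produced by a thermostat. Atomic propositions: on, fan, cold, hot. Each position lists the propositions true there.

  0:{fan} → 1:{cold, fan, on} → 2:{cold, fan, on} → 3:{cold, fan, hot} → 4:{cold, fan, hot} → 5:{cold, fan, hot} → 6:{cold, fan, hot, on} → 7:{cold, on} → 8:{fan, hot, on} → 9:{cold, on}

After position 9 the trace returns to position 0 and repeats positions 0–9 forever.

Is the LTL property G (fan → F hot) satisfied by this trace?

fan → F hot holds at every position 0..9, and those are all positions ever visited, so G (fan → F hot) holds.
Positions where fan holds: 0, 1, 2, 3, 4, 5, 6, 8.
Check F hot at each: 0→ok, 1→ok, 2→ok, 3→ok, 4→ok, 5→ok, 6→ok, 8→ok.

Yes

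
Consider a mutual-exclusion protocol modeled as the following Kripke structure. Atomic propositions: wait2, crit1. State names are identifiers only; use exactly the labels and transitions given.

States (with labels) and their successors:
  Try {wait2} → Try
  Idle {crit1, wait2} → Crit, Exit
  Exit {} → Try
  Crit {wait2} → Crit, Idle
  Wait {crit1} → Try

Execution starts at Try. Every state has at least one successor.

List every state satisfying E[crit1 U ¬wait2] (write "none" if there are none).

{Idle, Exit, Wait}

States satisfying crit1: {Idle, Wait}.
States satisfying ¬wait2: {Exit, Wait}.
States satisfying E[crit1 U ¬wait2]: {Idle, Exit, Wait}.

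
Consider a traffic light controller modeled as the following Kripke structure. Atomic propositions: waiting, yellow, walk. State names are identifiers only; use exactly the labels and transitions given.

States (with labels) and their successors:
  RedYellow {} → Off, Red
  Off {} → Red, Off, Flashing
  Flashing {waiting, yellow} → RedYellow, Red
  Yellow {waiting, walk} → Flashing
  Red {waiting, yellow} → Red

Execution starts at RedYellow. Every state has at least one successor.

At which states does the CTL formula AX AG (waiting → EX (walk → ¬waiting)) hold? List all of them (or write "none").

{RedYellow, Off, Flashing, Yellow, Red}

States satisfying AG (waiting → EX (walk → ¬waiting)): {RedYellow, Off, Flashing, Yellow, Red}.
States satisfying AX AG (waiting → EX (walk → ¬waiting)): {RedYellow, Off, Flashing, Yellow, Red}.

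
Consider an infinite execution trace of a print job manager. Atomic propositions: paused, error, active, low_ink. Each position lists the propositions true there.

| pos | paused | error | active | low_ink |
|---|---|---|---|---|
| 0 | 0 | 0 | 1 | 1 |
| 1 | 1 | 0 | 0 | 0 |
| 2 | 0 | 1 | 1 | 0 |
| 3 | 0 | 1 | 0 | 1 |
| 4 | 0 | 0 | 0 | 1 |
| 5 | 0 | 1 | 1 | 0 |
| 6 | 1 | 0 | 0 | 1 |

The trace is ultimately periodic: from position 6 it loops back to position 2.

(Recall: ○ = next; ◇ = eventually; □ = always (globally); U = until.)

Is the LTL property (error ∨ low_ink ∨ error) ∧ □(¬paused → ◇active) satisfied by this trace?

¬paused → ◇active holds at every position 0..6, and those are all positions ever visited, so □(¬paused → ◇active) holds.
Positions where ¬paused holds: 0, 2, 3, 4, 5.
Check ◇active at each: 0→ok, 2→ok, 3→ok, 4→ok, 5→ok.
At position 0: error ∨ low_ink ∨ error is true; □(¬paused → ◇active) is true; so (error ∨ low_ink ∨ error) ∧ □(¬paused → ◇active) is true.

Yes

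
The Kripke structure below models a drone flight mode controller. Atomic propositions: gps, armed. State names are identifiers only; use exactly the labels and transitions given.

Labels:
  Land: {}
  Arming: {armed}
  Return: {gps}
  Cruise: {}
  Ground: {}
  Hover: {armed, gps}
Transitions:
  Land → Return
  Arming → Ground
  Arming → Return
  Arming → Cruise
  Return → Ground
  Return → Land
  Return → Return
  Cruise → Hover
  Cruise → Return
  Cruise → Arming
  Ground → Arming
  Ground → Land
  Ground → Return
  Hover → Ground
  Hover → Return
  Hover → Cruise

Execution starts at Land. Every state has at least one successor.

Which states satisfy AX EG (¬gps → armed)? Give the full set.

States satisfying EG (¬gps → armed): {Arming, Return, Hover}.
States satisfying AX EG (¬gps → armed): {Land, Cruise}.

{Land, Cruise}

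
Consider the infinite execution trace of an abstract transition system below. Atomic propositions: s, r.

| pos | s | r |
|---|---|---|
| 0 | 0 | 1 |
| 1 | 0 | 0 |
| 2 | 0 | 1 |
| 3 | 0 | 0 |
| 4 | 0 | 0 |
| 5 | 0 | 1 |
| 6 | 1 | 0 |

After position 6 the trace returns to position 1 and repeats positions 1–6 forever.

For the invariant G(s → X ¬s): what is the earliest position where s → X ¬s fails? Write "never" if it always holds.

never

s → X ¬s holds at every position 0..6, and those are all the positions the trace ever visits, so the invariant G(s → X ¬s) is never violated.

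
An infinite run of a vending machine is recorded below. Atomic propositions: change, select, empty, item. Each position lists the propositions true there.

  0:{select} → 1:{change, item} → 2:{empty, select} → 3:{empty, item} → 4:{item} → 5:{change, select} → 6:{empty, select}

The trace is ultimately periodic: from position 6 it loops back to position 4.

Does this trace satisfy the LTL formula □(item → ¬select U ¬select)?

Holds

item → ¬select U ¬select holds at every position 0..6, and those are all positions ever visited, so □(item → ¬select U ¬select) holds.
Positions where item holds: 1, 3, 4.
Check ¬select U ¬select at each: 1→ok, 3→ok, 4→ok.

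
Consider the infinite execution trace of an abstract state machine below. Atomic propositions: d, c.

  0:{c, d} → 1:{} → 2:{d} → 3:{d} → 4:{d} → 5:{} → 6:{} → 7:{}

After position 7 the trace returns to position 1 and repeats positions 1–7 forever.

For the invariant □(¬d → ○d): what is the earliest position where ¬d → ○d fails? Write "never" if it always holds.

5

Check ¬d → ○d at each position in order: 0 ✓, 1 ✓, 2 ✓, 3 ✓, 4 ✓.
At position 5 the labels are {} and the next position 6 has {}, so ¬d → ○d is false there. This is the first violation.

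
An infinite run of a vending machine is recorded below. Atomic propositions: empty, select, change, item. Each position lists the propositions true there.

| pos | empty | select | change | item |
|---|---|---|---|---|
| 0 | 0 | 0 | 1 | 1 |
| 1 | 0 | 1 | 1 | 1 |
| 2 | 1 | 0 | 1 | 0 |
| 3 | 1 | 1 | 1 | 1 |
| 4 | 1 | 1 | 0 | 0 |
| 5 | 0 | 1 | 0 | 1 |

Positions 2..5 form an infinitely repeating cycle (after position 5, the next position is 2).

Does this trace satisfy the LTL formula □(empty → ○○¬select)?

empty → ○○¬select must hold at every position from 0 onward. It fails at position 2, so □(empty → ○○¬select) is false.
Positions where empty holds: 2, 3, 4.
Check ○○¬select at each: 2→fails, 3→fails, 4→ok.

Violated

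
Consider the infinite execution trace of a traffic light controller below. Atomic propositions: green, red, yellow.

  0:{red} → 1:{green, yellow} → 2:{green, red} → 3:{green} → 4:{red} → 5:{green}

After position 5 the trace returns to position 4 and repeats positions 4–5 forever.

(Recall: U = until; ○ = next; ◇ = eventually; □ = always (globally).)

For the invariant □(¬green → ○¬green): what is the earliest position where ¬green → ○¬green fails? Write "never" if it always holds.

0

At position 0 the labels are {red} and the next position 1 has {green, yellow}, so ¬green → ○¬green is false there. This is the first violation.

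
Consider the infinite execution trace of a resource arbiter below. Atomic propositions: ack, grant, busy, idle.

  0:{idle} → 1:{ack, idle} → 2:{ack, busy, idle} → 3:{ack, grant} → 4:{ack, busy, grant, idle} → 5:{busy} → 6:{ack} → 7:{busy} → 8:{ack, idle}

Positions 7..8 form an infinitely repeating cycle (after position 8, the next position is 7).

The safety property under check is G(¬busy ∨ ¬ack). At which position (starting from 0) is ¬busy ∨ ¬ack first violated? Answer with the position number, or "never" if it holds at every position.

2

Check ¬busy ∨ ¬ack at each position in order: 0 ✓, 1 ✓.
At position 2 the labels are {ack, busy, idle}, so ¬busy ∨ ¬ack is false there. This is the first violation.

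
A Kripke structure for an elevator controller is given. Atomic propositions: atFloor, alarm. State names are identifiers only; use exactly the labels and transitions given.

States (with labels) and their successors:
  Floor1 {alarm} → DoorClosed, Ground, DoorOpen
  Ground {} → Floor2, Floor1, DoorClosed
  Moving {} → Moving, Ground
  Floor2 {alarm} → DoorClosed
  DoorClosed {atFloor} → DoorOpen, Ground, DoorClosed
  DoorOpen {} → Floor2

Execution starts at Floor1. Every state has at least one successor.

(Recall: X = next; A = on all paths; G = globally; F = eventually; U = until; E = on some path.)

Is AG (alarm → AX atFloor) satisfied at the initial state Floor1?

No

States satisfying alarm → AX atFloor: {Ground, Moving, Floor2, DoorClosed, DoorOpen}.
States satisfying AG (alarm → AX atFloor): ∅.
Floor1 is reachable from Floor1 and violates alarm → AX atFloor, so AG fails at Floor1.
Floor1 ∉ Sat(AG (alarm → AX atFloor)).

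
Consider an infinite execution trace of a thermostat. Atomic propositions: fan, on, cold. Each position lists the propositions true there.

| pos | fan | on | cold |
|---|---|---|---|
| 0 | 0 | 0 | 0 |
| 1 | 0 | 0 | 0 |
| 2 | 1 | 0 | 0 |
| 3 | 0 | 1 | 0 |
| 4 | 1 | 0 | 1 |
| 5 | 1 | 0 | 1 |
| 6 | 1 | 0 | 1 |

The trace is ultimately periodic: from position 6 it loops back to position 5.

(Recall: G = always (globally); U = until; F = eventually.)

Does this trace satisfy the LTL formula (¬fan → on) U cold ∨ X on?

Does not hold

Walking from position 0: at position 0, cold has not yet held and ¬fan → on fails, so (¬fan → on) U cold is false.
The position after 0 is 1; on is false there.
At position 0: (¬fan → on) U cold is false; X on is false; so (¬fan → on) U cold ∨ X on is false.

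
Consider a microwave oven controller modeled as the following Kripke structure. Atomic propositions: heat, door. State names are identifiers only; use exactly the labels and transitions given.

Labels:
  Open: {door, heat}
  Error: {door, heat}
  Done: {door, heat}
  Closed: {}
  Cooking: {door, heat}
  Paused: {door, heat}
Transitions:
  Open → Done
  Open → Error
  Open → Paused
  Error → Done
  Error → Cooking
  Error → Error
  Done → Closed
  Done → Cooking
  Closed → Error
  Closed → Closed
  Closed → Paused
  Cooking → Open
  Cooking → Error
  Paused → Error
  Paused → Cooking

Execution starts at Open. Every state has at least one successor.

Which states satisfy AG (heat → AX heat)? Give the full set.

none

States satisfying heat → AX heat: {Open, Error, Closed, Cooking, Paused}.
States satisfying AG (heat → AX heat): ∅.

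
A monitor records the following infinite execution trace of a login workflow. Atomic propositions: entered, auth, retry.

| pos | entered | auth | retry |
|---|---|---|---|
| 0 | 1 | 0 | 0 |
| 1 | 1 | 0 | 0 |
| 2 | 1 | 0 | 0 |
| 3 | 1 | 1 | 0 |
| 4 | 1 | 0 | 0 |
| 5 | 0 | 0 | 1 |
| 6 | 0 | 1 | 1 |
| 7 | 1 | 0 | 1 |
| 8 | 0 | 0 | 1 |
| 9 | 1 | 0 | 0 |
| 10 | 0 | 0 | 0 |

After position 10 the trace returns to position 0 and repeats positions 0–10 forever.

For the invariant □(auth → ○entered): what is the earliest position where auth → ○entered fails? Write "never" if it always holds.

auth → ○entered holds at every position 0..10, and those are all the positions the trace ever visits, so the invariant □(auth → ○entered) is never violated.

never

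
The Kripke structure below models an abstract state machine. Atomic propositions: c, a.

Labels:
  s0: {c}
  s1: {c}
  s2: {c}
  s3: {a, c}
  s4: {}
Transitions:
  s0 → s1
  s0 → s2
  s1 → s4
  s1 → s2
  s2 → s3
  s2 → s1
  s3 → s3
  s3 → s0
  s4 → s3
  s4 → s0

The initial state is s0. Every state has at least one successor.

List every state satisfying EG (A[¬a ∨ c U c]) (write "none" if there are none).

{s0, s1, s2, s3, s4}

States satisfying A[¬a ∨ c U c]: {s0, s1, s2, s3, s4}.
States satisfying EG (A[¬a ∨ c U c]): {s0, s1, s2, s3, s4}.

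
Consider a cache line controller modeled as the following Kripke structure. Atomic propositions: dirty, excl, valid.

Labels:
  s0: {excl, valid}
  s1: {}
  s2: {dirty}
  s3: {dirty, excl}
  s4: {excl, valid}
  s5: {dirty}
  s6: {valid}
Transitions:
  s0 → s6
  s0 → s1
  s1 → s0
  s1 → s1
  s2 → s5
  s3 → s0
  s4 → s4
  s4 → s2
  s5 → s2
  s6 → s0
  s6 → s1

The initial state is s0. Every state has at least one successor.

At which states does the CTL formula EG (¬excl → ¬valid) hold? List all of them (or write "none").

{s0, s1, s2, s3, s4, s5}

States satisfying ¬excl → ¬valid: {s0, s1, s2, s3, s4, s5}.
States satisfying EG (¬excl → ¬valid): {s0, s1, s2, s3, s4, s5}.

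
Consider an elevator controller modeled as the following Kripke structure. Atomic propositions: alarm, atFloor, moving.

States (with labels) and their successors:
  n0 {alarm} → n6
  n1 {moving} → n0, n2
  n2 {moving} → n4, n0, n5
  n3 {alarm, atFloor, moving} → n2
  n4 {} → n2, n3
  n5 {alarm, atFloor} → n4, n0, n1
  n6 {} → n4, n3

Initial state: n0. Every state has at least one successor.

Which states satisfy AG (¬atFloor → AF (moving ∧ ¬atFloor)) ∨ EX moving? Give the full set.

{n0, n1, n2, n3, n4, n5, n6}

States satisfying ¬atFloor → AF (moving ∧ ¬atFloor): {n0, n1, n2, n3, n4, n5, n6}.
States satisfying AG (¬atFloor → AF (moving ∧ ¬atFloor)): {n0, n1, n2, n3, n4, n5, n6}.
States satisfying moving: {n1, n2, n3}.
States satisfying EX moving: {n1, n3, n4, n5, n6}.
States satisfying AG (¬atFloor → AF (moving ∧ ¬atFloor)) ∨ EX moving: {n0, n1, n2, n3, n4, n5, n6}.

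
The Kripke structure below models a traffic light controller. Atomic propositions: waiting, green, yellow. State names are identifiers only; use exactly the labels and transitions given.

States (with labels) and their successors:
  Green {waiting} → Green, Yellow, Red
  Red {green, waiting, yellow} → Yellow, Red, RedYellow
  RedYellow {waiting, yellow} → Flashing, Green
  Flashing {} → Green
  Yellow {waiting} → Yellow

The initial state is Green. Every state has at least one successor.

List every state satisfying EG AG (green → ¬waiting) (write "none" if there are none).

States satisfying AG (green → ¬waiting): {Yellow}.
States satisfying EG AG (green → ¬waiting): {Yellow}.

{Yellow}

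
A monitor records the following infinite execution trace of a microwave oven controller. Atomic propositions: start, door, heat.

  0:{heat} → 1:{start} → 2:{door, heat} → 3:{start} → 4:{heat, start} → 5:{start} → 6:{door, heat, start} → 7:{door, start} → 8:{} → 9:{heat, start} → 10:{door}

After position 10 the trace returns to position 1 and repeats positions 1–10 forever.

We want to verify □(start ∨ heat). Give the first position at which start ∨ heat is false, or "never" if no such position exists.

8

Check start ∨ heat at each position in order: 0 ✓, 1 ✓, 2 ✓, 3 ✓, 4 ✓, 5 ✓, 6 ✓, 7 ✓.
At position 8 the labels are {}, so start ∨ heat is false there. This is the first violation.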